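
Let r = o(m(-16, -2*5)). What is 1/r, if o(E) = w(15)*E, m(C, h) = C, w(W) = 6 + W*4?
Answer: -1/1056 ≈ -0.00094697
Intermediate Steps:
w(W) = 6 + 4*W
o(E) = 66*E (o(E) = (6 + 4*15)*E = (6 + 60)*E = 66*E)
r = -1056 (r = 66*(-16) = -1056)
1/r = 1/(-1056) = -1/1056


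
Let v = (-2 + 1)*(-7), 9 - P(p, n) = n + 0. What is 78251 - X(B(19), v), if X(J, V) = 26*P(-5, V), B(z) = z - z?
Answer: 78199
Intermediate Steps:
P(p, n) = 9 - n (P(p, n) = 9 - (n + 0) = 9 - n)
v = 7 (v = -1*(-7) = 7)
B(z) = 0
X(J, V) = 234 - 26*V (X(J, V) = 26*(9 - V) = 234 - 26*V)
78251 - X(B(19), v) = 78251 - (234 - 26*7) = 78251 - (234 - 182) = 78251 - 1*52 = 78251 - 52 = 78199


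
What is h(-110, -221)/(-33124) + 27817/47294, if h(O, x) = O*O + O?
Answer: 3407262/15063139 ≈ 0.22620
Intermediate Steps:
h(O, x) = O + O² (h(O, x) = O² + O = O + O²)
h(-110, -221)/(-33124) + 27817/47294 = -110*(1 - 110)/(-33124) + 27817/47294 = -110*(-109)*(-1/33124) + 27817*(1/47294) = 11990*(-1/33124) + 27817/47294 = -5995/16562 + 27817/47294 = 3407262/15063139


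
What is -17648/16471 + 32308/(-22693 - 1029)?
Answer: -475395462/195362531 ≈ -2.4334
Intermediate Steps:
-17648/16471 + 32308/(-22693 - 1029) = -17648*1/16471 + 32308/(-23722) = -17648/16471 + 32308*(-1/23722) = -17648/16471 - 16154/11861 = -475395462/195362531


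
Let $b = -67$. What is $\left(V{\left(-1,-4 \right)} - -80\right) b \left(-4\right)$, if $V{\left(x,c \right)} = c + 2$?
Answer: $20904$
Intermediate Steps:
$V{\left(x,c \right)} = 2 + c$
$\left(V{\left(-1,-4 \right)} - -80\right) b \left(-4\right) = \left(\left(2 - 4\right) - -80\right) \left(\left(-67\right) \left(-4\right)\right) = \left(-2 + 80\right) 268 = 78 \cdot 268 = 20904$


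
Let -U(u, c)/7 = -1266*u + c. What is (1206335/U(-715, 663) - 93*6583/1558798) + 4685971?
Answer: 3562884937127892703/760330224066 ≈ 4.6860e+6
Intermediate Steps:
U(u, c) = -7*c + 8862*u (U(u, c) = -7*(-1266*u + c) = -7*(c - 1266*u) = -7*c + 8862*u)
(1206335/U(-715, 663) - 93*6583/1558798) + 4685971 = (1206335/(-7*663 + 8862*(-715)) - 93*6583/1558798) + 4685971 = (1206335/(-4641 - 6336330) - 612219*1/1558798) + 4685971 = (1206335/(-6340971) - 612219/1558798) + 4685971 = (1206335*(-1/6340971) - 612219/1558798) + 4685971 = (-92795/487767 - 612219/1558798) + 4685971 = -443268885383/760330224066 + 4685971 = 3562884937127892703/760330224066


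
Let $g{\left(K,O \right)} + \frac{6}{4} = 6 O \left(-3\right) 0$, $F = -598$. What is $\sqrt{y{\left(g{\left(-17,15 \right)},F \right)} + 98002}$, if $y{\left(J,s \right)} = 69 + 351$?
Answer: $\sqrt{98422} \approx 313.72$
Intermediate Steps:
$g{\left(K,O \right)} = - \frac{3}{2}$ ($g{\left(K,O \right)} = - \frac{3}{2} + 6 O \left(-3\right) 0 = - \frac{3}{2} + 6 - 3 O 0 = - \frac{3}{2} + 6 \cdot 0 = - \frac{3}{2} + 0 = - \frac{3}{2}$)
$y{\left(J,s \right)} = 420$
$\sqrt{y{\left(g{\left(-17,15 \right)},F \right)} + 98002} = \sqrt{420 + 98002} = \sqrt{98422}$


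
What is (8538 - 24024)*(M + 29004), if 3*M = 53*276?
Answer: -524665680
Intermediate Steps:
M = 4876 (M = (53*276)/3 = (⅓)*14628 = 4876)
(8538 - 24024)*(M + 29004) = (8538 - 24024)*(4876 + 29004) = -15486*33880 = -524665680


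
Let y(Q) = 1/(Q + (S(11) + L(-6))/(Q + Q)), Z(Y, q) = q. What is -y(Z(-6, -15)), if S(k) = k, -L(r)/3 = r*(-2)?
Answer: 6/85 ≈ 0.070588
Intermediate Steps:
L(r) = 6*r (L(r) = -3*r*(-2) = -(-6)*r = 6*r)
y(Q) = 1/(Q - 25/(2*Q)) (y(Q) = 1/(Q + (11 + 6*(-6))/(Q + Q)) = 1/(Q + (11 - 36)/((2*Q))) = 1/(Q - 25/(2*Q)))
-y(Z(-6, -15)) = -2*(-15)/(-25 + 2*(-15)²) = -2*(-15)/(-25 + 2*225) = -2*(-15)/(-25 + 450) = -2*(-15)/425 = -1*(-6/85) = 6/85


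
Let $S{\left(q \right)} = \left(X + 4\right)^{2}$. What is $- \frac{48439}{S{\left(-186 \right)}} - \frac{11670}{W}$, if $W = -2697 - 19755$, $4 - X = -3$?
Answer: $- \frac{181023393}{452782} \approx -399.8$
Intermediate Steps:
$X = 7$ ($X = 4 - -3 = 4 + 3 = 7$)
$W = -22452$ ($W = -2697 - 19755 = -22452$)
$S{\left(q \right)} = 121$ ($S{\left(q \right)} = \left(7 + 4\right)^{2} = 11^{2} = 121$)
$- \frac{48439}{S{\left(-186 \right)}} - \frac{11670}{W} = - \frac{48439}{121} - \frac{11670}{-22452} = \left(-48439\right) \frac{1}{121} - - \frac{1945}{3742} = - \frac{48439}{121} + \frac{1945}{3742} = - \frac{181023393}{452782}$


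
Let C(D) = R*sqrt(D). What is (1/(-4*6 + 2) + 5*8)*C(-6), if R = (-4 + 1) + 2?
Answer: -879*I*sqrt(6)/22 ≈ -97.868*I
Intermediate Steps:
R = -1 (R = -3 + 2 = -1)
C(D) = -sqrt(D)
(1/(-4*6 + 2) + 5*8)*C(-6) = (1/(-4*6 + 2) + 5*8)*(-sqrt(-6)) = (1/(-24 + 2) + 40)*(-I*sqrt(6)) = (1/(-22) + 40)*(-I*sqrt(6)) = (-1/22 + 40)*(-I*sqrt(6)) = 879*(-I*sqrt(6))/22 = -879*I*sqrt(6)/22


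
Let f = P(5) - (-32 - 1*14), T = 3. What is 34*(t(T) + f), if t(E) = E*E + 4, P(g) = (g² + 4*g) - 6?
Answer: 3332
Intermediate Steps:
P(g) = -6 + g² + 4*g
t(E) = 4 + E² (t(E) = E² + 4 = 4 + E²)
f = 85 (f = (-6 + 5² + 4*5) - (-32 - 1*14) = (-6 + 25 + 20) - (-32 - 14) = 39 - 1*(-46) = 39 + 46 = 85)
34*(t(T) + f) = 34*((4 + 3²) + 85) = 34*((4 + 9) + 85) = 34*(13 + 85) = 34*98 = 3332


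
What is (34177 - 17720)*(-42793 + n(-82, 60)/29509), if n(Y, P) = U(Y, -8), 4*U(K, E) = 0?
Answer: -704244401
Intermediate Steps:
U(K, E) = 0 (U(K, E) = (1/4)*0 = 0)
n(Y, P) = 0
(34177 - 17720)*(-42793 + n(-82, 60)/29509) = (34177 - 17720)*(-42793 + 0/29509) = 16457*(-42793 + 0*(1/29509)) = 16457*(-42793 + 0) = 16457*(-42793) = -704244401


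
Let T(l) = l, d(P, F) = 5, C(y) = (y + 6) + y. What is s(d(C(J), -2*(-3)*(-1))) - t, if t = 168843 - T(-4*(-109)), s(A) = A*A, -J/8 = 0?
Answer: -168382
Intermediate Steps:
J = 0 (J = -8*0 = 0)
C(y) = 6 + 2*y (C(y) = (6 + y) + y = 6 + 2*y)
s(A) = A**2
t = 168407 (t = 168843 - (-4)*(-109) = 168843 - 1*436 = 168843 - 436 = 168407)
s(d(C(J), -2*(-3)*(-1))) - t = 5**2 - 1*168407 = 25 - 168407 = -168382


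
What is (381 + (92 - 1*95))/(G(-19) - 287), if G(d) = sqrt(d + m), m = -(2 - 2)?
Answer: -54243/41194 - 189*I*sqrt(19)/41194 ≈ -1.3168 - 0.019999*I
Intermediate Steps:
m = 0 (m = -1*0 = 0)
G(d) = sqrt(d) (G(d) = sqrt(d + 0) = sqrt(d))
(381 + (92 - 1*95))/(G(-19) - 287) = (381 + (92 - 1*95))/(sqrt(-19) - 287) = (381 + (92 - 95))/(I*sqrt(19) - 287) = (381 - 3)/(-287 + I*sqrt(19)) = 378/(-287 + I*sqrt(19))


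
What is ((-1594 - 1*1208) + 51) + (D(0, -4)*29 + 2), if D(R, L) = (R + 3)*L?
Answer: -3097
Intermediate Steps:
D(R, L) = L*(3 + R) (D(R, L) = (3 + R)*L = L*(3 + R))
((-1594 - 1*1208) + 51) + (D(0, -4)*29 + 2) = ((-1594 - 1*1208) + 51) + (-4*(3 + 0)*29 + 2) = ((-1594 - 1208) + 51) + (-4*3*29 + 2) = (-2802 + 51) + (-12*29 + 2) = -2751 + (-348 + 2) = -2751 - 346 = -3097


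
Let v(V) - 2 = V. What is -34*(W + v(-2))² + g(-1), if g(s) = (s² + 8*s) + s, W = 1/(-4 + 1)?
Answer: -106/9 ≈ -11.778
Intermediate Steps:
v(V) = 2 + V
W = -⅓ (W = 1/(-3) = -⅓ ≈ -0.33333)
g(s) = s² + 9*s
-34*(W + v(-2))² + g(-1) = -34*(-⅓ + (2 - 2))² - (9 - 1) = -34*(-⅓ + 0)² - 1*8 = -34*(-⅓)² - 8 = -34*⅑ - 8 = -34/9 - 8 = -106/9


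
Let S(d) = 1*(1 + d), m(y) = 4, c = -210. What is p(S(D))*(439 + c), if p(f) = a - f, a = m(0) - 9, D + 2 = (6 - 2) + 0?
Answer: -1832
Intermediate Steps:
D = 2 (D = -2 + ((6 - 2) + 0) = -2 + (4 + 0) = -2 + 4 = 2)
S(d) = 1 + d
a = -5 (a = 4 - 9 = -5)
p(f) = -5 - f
p(S(D))*(439 + c) = (-5 - (1 + 2))*(439 - 210) = (-5 - 1*3)*229 = (-5 - 3)*229 = -8*229 = -1832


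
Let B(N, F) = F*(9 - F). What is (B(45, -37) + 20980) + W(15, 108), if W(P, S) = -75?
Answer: 19203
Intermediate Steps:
(B(45, -37) + 20980) + W(15, 108) = (-37*(9 - 1*(-37)) + 20980) - 75 = (-37*(9 + 37) + 20980) - 75 = (-37*46 + 20980) - 75 = (-1702 + 20980) - 75 = 19278 - 75 = 19203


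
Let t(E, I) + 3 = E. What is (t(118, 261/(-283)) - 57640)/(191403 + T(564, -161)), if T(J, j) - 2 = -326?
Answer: -19175/63693 ≈ -0.30105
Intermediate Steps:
t(E, I) = -3 + E
T(J, j) = -324 (T(J, j) = 2 - 326 = -324)
(t(118, 261/(-283)) - 57640)/(191403 + T(564, -161)) = ((-3 + 118) - 57640)/(191403 - 324) = (115 - 57640)/191079 = -57525*1/191079 = -19175/63693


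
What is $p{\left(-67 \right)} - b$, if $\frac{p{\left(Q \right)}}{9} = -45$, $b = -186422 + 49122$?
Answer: $136895$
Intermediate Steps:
$b = -137300$
$p{\left(Q \right)} = -405$ ($p{\left(Q \right)} = 9 \left(-45\right) = -405$)
$p{\left(-67 \right)} - b = -405 - -137300 = -405 + 137300 = 136895$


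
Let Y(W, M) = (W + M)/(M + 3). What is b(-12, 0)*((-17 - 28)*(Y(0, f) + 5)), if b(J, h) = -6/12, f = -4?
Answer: 405/2 ≈ 202.50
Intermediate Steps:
b(J, h) = -1/2 (b(J, h) = -6*1/12 = -1/2)
Y(W, M) = (M + W)/(3 + M)
b(-12, 0)*((-17 - 28)*(Y(0, f) + 5)) = -(-17 - 28)*((-4 + 0)/(3 - 4) + 5)/2 = -(-45)*(-4/(-1) + 5)/2 = -(-45)*(-1*(-4) + 5)/2 = -(-45)*(4 + 5)/2 = -(-45)*9/2 = -1/2*(-405) = 405/2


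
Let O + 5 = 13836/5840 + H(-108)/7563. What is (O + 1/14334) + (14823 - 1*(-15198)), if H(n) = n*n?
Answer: 791903957652223/26379290220 ≈ 30020.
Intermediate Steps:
H(n) = n**2
O = -4006681/3680660 (O = -5 + (13836/5840 + (-108)**2/7563) = -5 + (13836*(1/5840) + 11664*(1/7563)) = -5 + (3459/1460 + 3888/2521) = -5 + 14396619/3680660 = -4006681/3680660 ≈ -1.0886)
(O + 1/14334) + (14823 - 1*(-15198)) = (-4006681/3680660 + 1/14334) + (14823 - 1*(-15198)) = (-4006681/3680660 + 1/14334) + (14823 + 15198) = -28714042397/26379290220 + 30021 = 791903957652223/26379290220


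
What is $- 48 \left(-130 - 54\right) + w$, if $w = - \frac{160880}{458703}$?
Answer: $\frac{4051104016}{458703} \approx 8831.7$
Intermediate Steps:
$w = - \frac{160880}{458703}$ ($w = \left(-160880\right) \frac{1}{458703} = - \frac{160880}{458703} \approx -0.35073$)
$- 48 \left(-130 - 54\right) + w = - 48 \left(-130 - 54\right) - \frac{160880}{458703} = \left(-48\right) \left(-184\right) - \frac{160880}{458703} = 8832 - \frac{160880}{458703} = \frac{4051104016}{458703}$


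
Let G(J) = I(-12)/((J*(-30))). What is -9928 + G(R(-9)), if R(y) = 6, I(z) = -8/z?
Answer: -2680561/270 ≈ -9928.0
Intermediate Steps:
G(J) = -1/(45*J) (G(J) = (-8/(-12))/((J*(-30))) = (-8*(-1/12))/((-30*J)) = 2*(-1/(30*J))/3 = -1/(45*J))
-9928 + G(R(-9)) = -9928 - 1/45/6 = -9928 - 1/45*⅙ = -9928 - 1/270 = -2680561/270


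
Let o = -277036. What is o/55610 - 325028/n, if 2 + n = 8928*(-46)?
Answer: -4785055388/1141923545 ≈ -4.1903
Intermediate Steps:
n = -410690 (n = -2 + 8928*(-46) = -2 - 410688 = -410690)
o/55610 - 325028/n = -277036/55610 - 325028/(-410690) = -277036*1/55610 - 325028*(-1/410690) = -138518/27805 + 162514/205345 = -4785055388/1141923545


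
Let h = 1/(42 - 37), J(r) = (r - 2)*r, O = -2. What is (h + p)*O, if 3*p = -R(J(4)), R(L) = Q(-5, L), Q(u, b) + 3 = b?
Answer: 44/15 ≈ 2.9333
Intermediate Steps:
Q(u, b) = -3 + b
J(r) = r*(-2 + r) (J(r) = (-2 + r)*r = r*(-2 + r))
R(L) = -3 + L
h = ⅕ (h = 1/5 = ⅕ ≈ 0.20000)
p = -5/3 (p = (-(-3 + 4*(-2 + 4)))/3 = (-(-3 + 4*2))/3 = (-(-3 + 8))/3 = (-1*5)/3 = (⅓)*(-5) = -5/3 ≈ -1.6667)
(h + p)*O = (⅕ - 5/3)*(-2) = -22/15*(-2) = 44/15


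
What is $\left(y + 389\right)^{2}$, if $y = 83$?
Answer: $222784$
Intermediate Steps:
$\left(y + 389\right)^{2} = \left(83 + 389\right)^{2} = 472^{2} = 222784$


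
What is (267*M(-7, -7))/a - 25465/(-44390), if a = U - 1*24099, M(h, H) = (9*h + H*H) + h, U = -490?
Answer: 175010723/218301142 ≈ 0.80169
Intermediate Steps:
M(h, H) = H² + 10*h (M(h, H) = (9*h + H²) + h = (H² + 9*h) + h = H² + 10*h)
a = -24589 (a = -490 - 1*24099 = -490 - 24099 = -24589)
(267*M(-7, -7))/a - 25465/(-44390) = (267*((-7)² + 10*(-7)))/(-24589) - 25465/(-44390) = (267*(49 - 70))*(-1/24589) - 25465*(-1/44390) = (267*(-21))*(-1/24589) + 5093/8878 = -5607*(-1/24589) + 5093/8878 = 5607/24589 + 5093/8878 = 175010723/218301142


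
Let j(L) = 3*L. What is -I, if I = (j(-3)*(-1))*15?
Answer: -135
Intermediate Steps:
I = 135 (I = ((3*(-3))*(-1))*15 = -9*(-1)*15 = 9*15 = 135)
-I = -1*135 = -135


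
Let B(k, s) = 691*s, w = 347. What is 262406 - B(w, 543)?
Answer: -112807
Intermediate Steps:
262406 - B(w, 543) = 262406 - 691*543 = 262406 - 1*375213 = 262406 - 375213 = -112807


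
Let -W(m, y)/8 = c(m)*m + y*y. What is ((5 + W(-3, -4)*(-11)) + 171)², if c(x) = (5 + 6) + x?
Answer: 278784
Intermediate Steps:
c(x) = 11 + x
W(m, y) = -8*y² - 8*m*(11 + m) (W(m, y) = -8*((11 + m)*m + y*y) = -8*(m*(11 + m) + y²) = -8*(y² + m*(11 + m)) = -8*y² - 8*m*(11 + m))
((5 + W(-3, -4)*(-11)) + 171)² = ((5 + (-8*(-4)² - 8*(-3)*(11 - 3))*(-11)) + 171)² = ((5 + (-8*16 - 8*(-3)*8)*(-11)) + 171)² = ((5 + (-128 + 192)*(-11)) + 171)² = ((5 + 64*(-11)) + 171)² = ((5 - 704) + 171)² = (-699 + 171)² = (-528)² = 278784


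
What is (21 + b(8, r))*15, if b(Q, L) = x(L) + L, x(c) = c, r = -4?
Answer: 195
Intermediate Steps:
b(Q, L) = 2*L (b(Q, L) = L + L = 2*L)
(21 + b(8, r))*15 = (21 + 2*(-4))*15 = (21 - 8)*15 = 13*15 = 195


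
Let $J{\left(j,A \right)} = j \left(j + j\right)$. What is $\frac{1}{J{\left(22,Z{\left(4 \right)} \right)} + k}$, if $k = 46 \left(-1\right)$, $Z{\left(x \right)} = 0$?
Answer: $\frac{1}{922} \approx 0.0010846$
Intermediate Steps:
$k = -46$
$J{\left(j,A \right)} = 2 j^{2}$ ($J{\left(j,A \right)} = j 2 j = 2 j^{2}$)
$\frac{1}{J{\left(22,Z{\left(4 \right)} \right)} + k} = \frac{1}{2 \cdot 22^{2} - 46} = \frac{1}{2 \cdot 484 - 46} = \frac{1}{968 - 46} = \frac{1}{922}$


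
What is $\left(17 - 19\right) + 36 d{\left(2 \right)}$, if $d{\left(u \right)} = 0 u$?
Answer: $-2$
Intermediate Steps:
$d{\left(u \right)} = 0$
$\left(17 - 19\right) + 36 d{\left(2 \right)} = \left(17 - 19\right) + 36 \cdot 0 = -2 + 0 = -2$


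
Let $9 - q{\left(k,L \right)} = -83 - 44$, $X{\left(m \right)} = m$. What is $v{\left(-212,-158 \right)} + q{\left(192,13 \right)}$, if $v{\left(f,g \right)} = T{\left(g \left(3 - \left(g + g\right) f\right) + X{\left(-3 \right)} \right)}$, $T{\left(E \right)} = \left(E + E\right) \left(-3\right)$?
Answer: $-63505418$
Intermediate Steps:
$q{\left(k,L \right)} = 136$ ($q{\left(k,L \right)} = 9 - \left(-83 - 44\right) = 9 - -127 = 9 + 127 = 136$)
$T{\left(E \right)} = - 6 E$ ($T{\left(E \right)} = 2 E \left(-3\right) = - 6 E$)
$v{\left(f,g \right)} = 18 - 6 g \left(3 - 2 f g\right)$ ($v{\left(f,g \right)} = - 6 \left(g \left(3 - \left(g + g\right) f\right) - 3\right) = - 6 \left(g \left(3 - 2 g f\right) - 3\right) = - 6 \left(g \left(3 - 2 f g\right) - 3\right) = - 6 \left(-3 + g \left(3 - 2 f g\right)\right) = 18 - 6 g \left(3 - 2 f g\right)$)
$v{\left(-212,-158 \right)} + q{\left(192,13 \right)} = \left(18 - -2844 + 12 \left(-212\right) \left(-158\right)^{2}\right) + 136 = \left(18 + 2844 + 12 \left(-212\right) 24964\right) + 136 = \left(18 + 2844 - 63508416\right) + 136 = -63505554 + 136 = -63505418$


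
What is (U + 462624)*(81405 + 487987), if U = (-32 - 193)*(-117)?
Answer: 278403649008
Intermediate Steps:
U = 26325 (U = -225*(-117) = 26325)
(U + 462624)*(81405 + 487987) = (26325 + 462624)*(81405 + 487987) = 488949*569392 = 278403649008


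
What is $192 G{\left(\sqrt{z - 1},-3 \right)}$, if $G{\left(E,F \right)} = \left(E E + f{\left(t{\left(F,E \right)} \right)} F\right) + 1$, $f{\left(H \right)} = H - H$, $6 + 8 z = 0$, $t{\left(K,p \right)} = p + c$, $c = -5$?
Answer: $-144$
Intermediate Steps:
$t{\left(K,p \right)} = -5 + p$ ($t{\left(K,p \right)} = p - 5 = -5 + p$)
$z = - \frac{3}{4}$ ($z = - \frac{3}{4} + \frac{1}{8} \cdot 0 = - \frac{3}{4} + 0 = - \frac{3}{4} \approx -0.75$)
$f{\left(H \right)} = 0$
$G{\left(E,F \right)} = 1 + E^{2}$ ($G{\left(E,F \right)} = \left(E E + 0 F\right) + 1 = \left(E^{2} + 0\right) + 1 = E^{2} + 1 = 1 + E^{2}$)
$192 G{\left(\sqrt{z - 1},-3 \right)} = 192 \left(1 + \left(\sqrt{- \frac{3}{4} - 1}\right)^{2}\right) = 192 \left(1 + \left(\sqrt{- \frac{7}{4}}\right)^{2}\right) = 192 \left(1 + \left(\frac{i \sqrt{7}}{2}\right)^{2}\right) = 192 \left(1 - \frac{7}{4}\right) = 192 \left(- \frac{3}{4}\right) = -144$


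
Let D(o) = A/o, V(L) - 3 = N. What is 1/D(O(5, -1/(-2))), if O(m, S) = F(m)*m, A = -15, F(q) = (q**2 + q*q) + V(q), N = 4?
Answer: -19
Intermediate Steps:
V(L) = 7 (V(L) = 3 + 4 = 7)
F(q) = 7 + 2*q**2 (F(q) = (q**2 + q*q) + 7 = (q**2 + q**2) + 7 = 2*q**2 + 7 = 7 + 2*q**2)
O(m, S) = m*(7 + 2*m**2) (O(m, S) = (7 + 2*m**2)*m = m*(7 + 2*m**2))
D(o) = -15/o
1/D(O(5, -1/(-2))) = 1/(-15*1/(5*(7 + 2*5**2))) = 1/(-15*1/(5*(7 + 2*25))) = 1/(-15*1/(5*(7 + 50))) = 1/(-15/(5*57)) = 1/(-15/285) = 1/(-15*1/285) = 1/(-1/19) = -19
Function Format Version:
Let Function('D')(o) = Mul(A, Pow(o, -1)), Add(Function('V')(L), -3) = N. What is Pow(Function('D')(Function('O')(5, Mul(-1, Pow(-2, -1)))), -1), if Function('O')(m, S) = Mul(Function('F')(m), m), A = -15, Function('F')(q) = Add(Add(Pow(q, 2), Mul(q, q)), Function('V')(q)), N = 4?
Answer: -19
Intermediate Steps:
Function('V')(L) = 7 (Function('V')(L) = Add(3, 4) = 7)
Function('F')(q) = Add(7, Mul(2, Pow(q, 2))) (Function('F')(q) = Add(Add(Pow(q, 2), Mul(q, q)), 7) = Add(Add(Pow(q, 2), Pow(q, 2)), 7) = Add(Mul(2, Pow(q, 2)), 7) = Add(7, Mul(2, Pow(q, 2))))
Function('O')(m, S) = Mul(m, Add(7, Mul(2, Pow(m, 2)))) (Function('O')(m, S) = Mul(Add(7, Mul(2, Pow(m, 2))), m) = Mul(m, Add(7, Mul(2, Pow(m, 2)))))
Function('D')(o) = Mul(-15, Pow(o, -1))
Pow(Function('D')(Function('O')(5, Mul(-1, Pow(-2, -1)))), -1) = Pow(Mul(-15, Pow(Mul(5, Add(7, Mul(2, Pow(5, 2)))), -1)), -1) = Pow(Mul(-15, Pow(Mul(5, Add(7, Mul(2, 25))), -1)), -1) = Pow(Mul(-15, Pow(Mul(5, Add(7, 50)), -1)), -1) = Pow(Mul(-15, Pow(Mul(5, 57), -1)), -1) = Pow(Mul(-15, Pow(285, -1)), -1) = Pow(Mul(-15, Rational(1, 285)), -1) = Pow(Rational(-1, 19), -1) = -19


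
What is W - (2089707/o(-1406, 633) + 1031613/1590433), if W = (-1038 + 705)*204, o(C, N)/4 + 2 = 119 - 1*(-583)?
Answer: -305842052246331/4453212400 ≈ -68679.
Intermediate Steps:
o(C, N) = 2800 (o(C, N) = -8 + 4*(119 - 1*(-583)) = -8 + 4*(119 + 583) = -8 + 4*702 = -8 + 2808 = 2800)
W = -67932 (W = -333*204 = -67932)
W - (2089707/o(-1406, 633) + 1031613/1590433) = -67932 - (2089707/2800 + 1031613/1590433) = -67932 - 1*3326427489531/4453212400 = -67932 - 3326427489531/4453212400 = -305842052246331/4453212400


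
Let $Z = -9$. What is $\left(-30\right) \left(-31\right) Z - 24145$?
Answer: $-32515$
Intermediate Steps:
$\left(-30\right) \left(-31\right) Z - 24145 = \left(-30\right) \left(-31\right) \left(-9\right) - 24145 = 930 \left(-9\right) - 24145 = -8370 - 24145 = -32515$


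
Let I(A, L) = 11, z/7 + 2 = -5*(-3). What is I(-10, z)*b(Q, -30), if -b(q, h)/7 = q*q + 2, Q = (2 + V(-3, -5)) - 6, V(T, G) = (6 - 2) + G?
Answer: -2079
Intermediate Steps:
z = 91 (z = -14 + 7*(-5*(-3)) = -14 + 7*15 = -14 + 105 = 91)
V(T, G) = 4 + G
Q = -5 (Q = (2 + (4 - 5)) - 6 = (2 - 1) - 6 = 1 - 6 = -5)
b(q, h) = -14 - 7*q² (b(q, h) = -7*(q*q + 2) = -7*(q² + 2) = -7*(2 + q²) = -14 - 7*q²)
I(-10, z)*b(Q, -30) = 11*(-14 - 7*(-5)²) = 11*(-14 - 7*25) = 11*(-14 - 175) = 11*(-189) = -2079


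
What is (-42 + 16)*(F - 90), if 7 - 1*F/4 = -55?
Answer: -4108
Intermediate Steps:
F = 248 (F = 28 - 4*(-55) = 28 + 220 = 248)
(-42 + 16)*(F - 90) = (-42 + 16)*(248 - 90) = -26*158 = -4108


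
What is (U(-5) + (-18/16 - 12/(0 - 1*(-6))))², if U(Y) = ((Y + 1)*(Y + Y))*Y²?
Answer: 63600625/64 ≈ 9.9376e+5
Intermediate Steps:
U(Y) = 2*Y³*(1 + Y) (U(Y) = ((1 + Y)*(2*Y))*Y² = (2*Y*(1 + Y))*Y² = 2*Y³*(1 + Y))
(U(-5) + (-18/16 - 12/(0 - 1*(-6))))² = (2*(-5)³*(1 - 5) + (-18/16 - 12/(0 - 1*(-6))))² = (2*(-125)*(-4) + (-18*1/16 - 12/(0 + 6)))² = (1000 + (-9/8 - 12/6))² = (1000 + (-9/8 - 12*⅙))² = (1000 + (-9/8 - 2))² = (1000 - 25/8)² = (7975/8)² = 63600625/64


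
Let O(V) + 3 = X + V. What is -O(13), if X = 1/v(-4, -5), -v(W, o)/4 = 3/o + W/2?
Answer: -525/52 ≈ -10.096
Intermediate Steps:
v(W, o) = -12/o - 2*W (v(W, o) = -4*(3/o + W/2) = -4*(W/2 + 3/o) = -12/o - 2*W)
X = 5/52 (X = 1/(-12/(-5) - 2*(-4)) = 1/(-12*(-1/5) + 8) = 1/(12/5 + 8) = 1/(52/5) = 5/52 ≈ 0.096154)
O(V) = -151/52 + V (O(V) = -3 + (5/52 + V) = -151/52 + V)
-O(13) = -(-151/52 + 13) = -1*525/52 = -525/52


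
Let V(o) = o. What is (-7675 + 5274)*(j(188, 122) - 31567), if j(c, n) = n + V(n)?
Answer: 75206523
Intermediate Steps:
j(c, n) = 2*n (j(c, n) = n + n = 2*n)
(-7675 + 5274)*(j(188, 122) - 31567) = (-7675 + 5274)*(2*122 - 31567) = -2401*(244 - 31567) = -2401*(-31323) = 75206523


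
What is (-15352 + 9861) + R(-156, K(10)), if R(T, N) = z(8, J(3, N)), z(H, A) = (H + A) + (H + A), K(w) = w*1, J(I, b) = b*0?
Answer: -5475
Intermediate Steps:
J(I, b) = 0
K(w) = w
z(H, A) = 2*A + 2*H (z(H, A) = (A + H) + (A + H) = 2*A + 2*H)
R(T, N) = 16 (R(T, N) = 2*0 + 2*8 = 0 + 16 = 16)
(-15352 + 9861) + R(-156, K(10)) = (-15352 + 9861) + 16 = -5491 + 16 = -5475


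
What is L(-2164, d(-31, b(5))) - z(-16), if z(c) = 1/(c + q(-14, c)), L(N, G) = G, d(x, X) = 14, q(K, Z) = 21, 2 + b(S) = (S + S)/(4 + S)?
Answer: 69/5 ≈ 13.800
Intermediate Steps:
b(S) = -2 + 2*S/(4 + S) (b(S) = -2 + (S + S)/(4 + S) = -2 + (2*S)/(4 + S) = -2 + 2*S/(4 + S))
z(c) = 1/(21 + c) (z(c) = 1/(c + 21) = 1/(21 + c))
L(-2164, d(-31, b(5))) - z(-16) = 14 - 1/(21 - 16) = 14 - 1/5 = 14 - 1*⅕ = 14 - ⅕ = 69/5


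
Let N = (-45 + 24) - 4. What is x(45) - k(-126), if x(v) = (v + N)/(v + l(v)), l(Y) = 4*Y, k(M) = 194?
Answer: -8726/45 ≈ -193.91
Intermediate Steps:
N = -25 (N = -21 - 4 = -25)
x(v) = (-25 + v)/(5*v) (x(v) = (v - 25)/(v + 4*v) = (-25 + v)/((5*v)) = (-25 + v)*(1/(5*v)) = (-25 + v)/(5*v))
x(45) - k(-126) = (1/5)*(-25 + 45)/45 - 1*194 = (1/5)*(1/45)*20 - 194 = 4/45 - 194 = -8726/45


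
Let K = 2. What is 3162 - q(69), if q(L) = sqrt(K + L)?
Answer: 3162 - sqrt(71) ≈ 3153.6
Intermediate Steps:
q(L) = sqrt(2 + L)
3162 - q(69) = 3162 - sqrt(2 + 69) = 3162 - sqrt(71)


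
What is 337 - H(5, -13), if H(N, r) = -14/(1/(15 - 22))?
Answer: 239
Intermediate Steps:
H(N, r) = 98 (H(N, r) = -14/(1/(-7)) = -14/(-1/7) = -14*(-7) = 98)
337 - H(5, -13) = 337 - 1*98 = 337 - 98 = 239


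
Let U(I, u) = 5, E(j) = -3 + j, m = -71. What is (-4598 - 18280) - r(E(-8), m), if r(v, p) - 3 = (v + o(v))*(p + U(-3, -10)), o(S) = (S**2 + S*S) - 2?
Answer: -7767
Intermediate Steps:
o(S) = -2 + 2*S**2 (o(S) = (S**2 + S**2) - 2 = 2*S**2 - 2 = -2 + 2*S**2)
r(v, p) = 3 + (5 + p)*(-2 + v + 2*v**2) (r(v, p) = 3 + (v + (-2 + 2*v**2))*(p + 5) = 3 + (-2 + v + 2*v**2)*(5 + p) = 3 + (5 + p)*(-2 + v + 2*v**2))
(-4598 - 18280) - r(E(-8), m) = (-4598 - 18280) - (-7 + 5*(-3 - 8) + 10*(-3 - 8)**2 - 71*(-3 - 8) + 2*(-71)*(-1 + (-3 - 8)**2)) = -22878 - (-7 + 5*(-11) + 10*(-11)**2 - 71*(-11) + 2*(-71)*(-1 + (-11)**2)) = -22878 - (-7 - 55 + 10*121 + 781 + 2*(-71)*(-1 + 121)) = -22878 - (-7 - 55 + 1210 + 781 + 2*(-71)*120) = -22878 - (-7 - 55 + 1210 + 781 - 17040) = -22878 - 1*(-15111) = -22878 + 15111 = -7767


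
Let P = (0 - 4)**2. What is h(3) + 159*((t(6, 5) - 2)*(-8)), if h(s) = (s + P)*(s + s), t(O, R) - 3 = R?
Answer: -7518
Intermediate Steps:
t(O, R) = 3 + R
P = 16 (P = (-4)**2 = 16)
h(s) = 2*s*(16 + s) (h(s) = (s + 16)*(s + s) = (16 + s)*(2*s) = 2*s*(16 + s))
h(3) + 159*((t(6, 5) - 2)*(-8)) = 2*3*(16 + 3) + 159*(((3 + 5) - 2)*(-8)) = 2*3*19 + 159*((8 - 2)*(-8)) = 114 + 159*(6*(-8)) = 114 + 159*(-48) = 114 - 7632 = -7518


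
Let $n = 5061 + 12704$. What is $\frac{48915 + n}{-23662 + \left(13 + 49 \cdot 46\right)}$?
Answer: $- \frac{13336}{4279} \approx -3.1166$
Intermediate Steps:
$n = 17765$
$\frac{48915 + n}{-23662 + \left(13 + 49 \cdot 46\right)} = \frac{48915 + 17765}{-23662 + \left(13 + 49 \cdot 46\right)} = \frac{66680}{-23662 + \left(13 + 2254\right)} = \frac{66680}{-23662 + 2267} = \frac{66680}{-21395} = 66680 \left(- \frac{1}{21395}\right) = - \frac{13336}{4279}$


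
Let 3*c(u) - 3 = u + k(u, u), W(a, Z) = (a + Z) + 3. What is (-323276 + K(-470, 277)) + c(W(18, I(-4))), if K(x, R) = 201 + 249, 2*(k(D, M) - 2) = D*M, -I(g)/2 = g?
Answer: -645349/2 ≈ -3.2267e+5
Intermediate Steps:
I(g) = -2*g
k(D, M) = 2 + D*M/2 (k(D, M) = 2 + (D*M)/2 = 2 + D*M/2)
K(x, R) = 450
W(a, Z) = 3 + Z + a (W(a, Z) = (Z + a) + 3 = 3 + Z + a)
c(u) = 5/3 + u/3 + u²/6 (c(u) = 1 + (u + (2 + u*u/2))/3 = 1 + (u + (2 + u²/2))/3 = 1 + (2 + u + u²/2)/3 = 1 + (⅔ + u/3 + u²/6) = 5/3 + u/3 + u²/6)
(-323276 + K(-470, 277)) + c(W(18, I(-4))) = (-323276 + 450) + (5/3 + (3 - 2*(-4) + 18)/3 + (3 - 2*(-4) + 18)²/6) = -322826 + (5/3 + (3 + 8 + 18)/3 + (3 + 8 + 18)²/6) = -322826 + (5/3 + (⅓)*29 + (⅙)*29²) = -322826 + (5/3 + 29/3 + (⅙)*841) = -322826 + (5/3 + 29/3 + 841/6) = -322826 + 303/2 = -645349/2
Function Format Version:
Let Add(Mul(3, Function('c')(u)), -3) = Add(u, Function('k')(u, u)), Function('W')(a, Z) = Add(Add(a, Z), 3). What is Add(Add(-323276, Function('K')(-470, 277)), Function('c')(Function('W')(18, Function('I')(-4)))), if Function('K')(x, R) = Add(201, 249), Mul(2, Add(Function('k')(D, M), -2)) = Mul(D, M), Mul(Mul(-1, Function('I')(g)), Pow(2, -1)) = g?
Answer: Rational(-645349, 2) ≈ -3.2267e+5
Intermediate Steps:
Function('I')(g) = Mul(-2, g)
Function('k')(D, M) = Add(2, Mul(Rational(1, 2), D, M)) (Function('k')(D, M) = Add(2, Mul(Rational(1, 2), Mul(D, M))) = Add(2, Mul(Rational(1, 2), D, M)))
Function('K')(x, R) = 450
Function('W')(a, Z) = Add(3, Z, a) (Function('W')(a, Z) = Add(Add(Z, a), 3) = Add(3, Z, a))
Function('c')(u) = Add(Rational(5, 3), Mul(Rational(1, 3), u), Mul(Rational(1, 6), Pow(u, 2))) (Function('c')(u) = Add(1, Mul(Rational(1, 3), Add(u, Add(2, Mul(Rational(1, 2), u, u))))) = Add(1, Mul(Rational(1, 3), Add(u, Add(2, Mul(Rational(1, 2), Pow(u, 2)))))) = Add(1, Mul(Rational(1, 3), Add(2, u, Mul(Rational(1, 2), Pow(u, 2))))) = Add(1, Add(Rational(2, 3), Mul(Rational(1, 3), u), Mul(Rational(1, 6), Pow(u, 2)))) = Add(Rational(5, 3), Mul(Rational(1, 3), u), Mul(Rational(1, 6), Pow(u, 2))))
Add(Add(-323276, Function('K')(-470, 277)), Function('c')(Function('W')(18, Function('I')(-4)))) = Add(Add(-323276, 450), Add(Rational(5, 3), Mul(Rational(1, 3), Add(3, Mul(-2, -4), 18)), Mul(Rational(1, 6), Pow(Add(3, Mul(-2, -4), 18), 2)))) = Add(-322826, Add(Rational(5, 3), Mul(Rational(1, 3), Add(3, 8, 18)), Mul(Rational(1, 6), Pow(Add(3, 8, 18), 2)))) = Add(-322826, Add(Rational(5, 3), Mul(Rational(1, 3), 29), Mul(Rational(1, 6), Pow(29, 2)))) = Add(-322826, Add(Rational(5, 3), Rational(29, 3), Mul(Rational(1, 6), 841))) = Add(-322826, Add(Rational(5, 3), Rational(29, 3), Rational(841, 6))) = Add(-322826, Rational(303, 2)) = Rational(-645349, 2)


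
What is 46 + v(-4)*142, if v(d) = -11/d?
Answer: 873/2 ≈ 436.50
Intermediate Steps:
46 + v(-4)*142 = 46 - 11/(-4)*142 = 46 - 11*(-¼)*142 = 46 + (11/4)*142 = 46 + 781/2 = 873/2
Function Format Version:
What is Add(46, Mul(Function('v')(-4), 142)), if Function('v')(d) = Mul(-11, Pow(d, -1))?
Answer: Rational(873, 2) ≈ 436.50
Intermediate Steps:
Add(46, Mul(Function('v')(-4), 142)) = Add(46, Mul(Mul(-11, Pow(-4, -1)), 142)) = Add(46, Mul(Mul(-11, Rational(-1, 4)), 142)) = Add(46, Mul(Rational(11, 4), 142)) = Add(46, Rational(781, 2)) = Rational(873, 2)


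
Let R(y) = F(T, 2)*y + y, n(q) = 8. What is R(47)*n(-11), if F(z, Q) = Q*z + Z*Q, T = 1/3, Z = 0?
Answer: 1880/3 ≈ 626.67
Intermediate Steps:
T = ⅓ ≈ 0.33333
F(z, Q) = Q*z (F(z, Q) = Q*z + 0*Q = Q*z + 0 = Q*z)
R(y) = 5*y/3 (R(y) = (2*(⅓))*y + y = 2*y/3 + y = 5*y/3)
R(47)*n(-11) = ((5/3)*47)*8 = (235/3)*8 = 1880/3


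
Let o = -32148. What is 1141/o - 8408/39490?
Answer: -157679237/634762260 ≈ -0.24841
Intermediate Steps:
1141/o - 8408/39490 = 1141/(-32148) - 8408/39490 = 1141*(-1/32148) - 8408*1/39490 = -1141/32148 - 4204/19745 = -157679237/634762260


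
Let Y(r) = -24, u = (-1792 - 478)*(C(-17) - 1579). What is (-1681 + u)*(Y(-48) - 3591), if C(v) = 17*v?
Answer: -15322824585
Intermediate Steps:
u = 4240360 (u = (-1792 - 478)*(17*(-17) - 1579) = -2270*(-289 - 1579) = -2270*(-1868) = 4240360)
(-1681 + u)*(Y(-48) - 3591) = (-1681 + 4240360)*(-24 - 3591) = 4238679*(-3615) = -15322824585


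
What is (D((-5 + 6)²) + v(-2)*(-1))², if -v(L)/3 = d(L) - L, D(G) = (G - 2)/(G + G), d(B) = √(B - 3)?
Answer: -59/4 + 33*I*√5 ≈ -14.75 + 73.79*I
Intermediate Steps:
d(B) = √(-3 + B)
D(G) = (-2 + G)/(2*G) (D(G) = (-2 + G)/((2*G)) = (-2 + G)*(1/(2*G)) = (-2 + G)/(2*G))
v(L) = -3*√(-3 + L) + 3*L (v(L) = -3*(√(-3 + L) - L) = -3*√(-3 + L) + 3*L)
(D((-5 + 6)²) + v(-2)*(-1))² = ((-2 + (-5 + 6)²)/(2*((-5 + 6)²)) + (-3*√(-3 - 2) + 3*(-2))*(-1))² = ((-2 + 1²)/(2*(1²)) + (-3*I*√5 - 6)*(-1))² = ((½)*(-2 + 1)/1 + (-3*I*√5 - 6)*(-1))² = ((½)*1*(-1) + (-3*I*√5 - 6)*(-1))² = (-½ + (-6 - 3*I*√5)*(-1))² = (-½ + (6 + 3*I*√5))² = (11/2 + 3*I*√5)²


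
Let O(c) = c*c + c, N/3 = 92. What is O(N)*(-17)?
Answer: -1299684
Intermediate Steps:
N = 276 (N = 3*92 = 276)
O(c) = c + c² (O(c) = c² + c = c + c²)
O(N)*(-17) = (276*(1 + 276))*(-17) = (276*277)*(-17) = 76452*(-17) = -1299684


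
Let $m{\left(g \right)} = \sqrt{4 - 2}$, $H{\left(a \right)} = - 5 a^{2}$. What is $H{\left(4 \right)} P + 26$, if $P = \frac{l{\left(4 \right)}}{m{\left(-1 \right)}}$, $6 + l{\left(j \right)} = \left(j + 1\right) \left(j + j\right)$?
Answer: $26 - 1360 \sqrt{2} \approx -1897.3$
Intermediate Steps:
$l{\left(j \right)} = -6 + 2 j \left(1 + j\right)$ ($l{\left(j \right)} = -6 + \left(j + 1\right) \left(j + j\right) = -6 + \left(1 + j\right) 2 j = -6 + 2 j \left(1 + j\right)$)
$m{\left(g \right)} = \sqrt{2}$
$P = 17 \sqrt{2}$ ($P = \frac{-6 + 2 \cdot 4 + 2 \cdot 4^{2}}{\sqrt{2}} = \left(-6 + 8 + 2 \cdot 16\right) \frac{\sqrt{2}}{2} = \left(-6 + 8 + 32\right) \frac{\sqrt{2}}{2} = 34 \frac{\sqrt{2}}{2} = 17 \sqrt{2} \approx 24.042$)
$H{\left(4 \right)} P + 26 = - 5 \cdot 4^{2} \cdot 17 \sqrt{2} + 26 = \left(-5\right) 16 \cdot 17 \sqrt{2} + 26 = - 80 \cdot 17 \sqrt{2} + 26 = - 1360 \sqrt{2} + 26 = 26 - 1360 \sqrt{2}$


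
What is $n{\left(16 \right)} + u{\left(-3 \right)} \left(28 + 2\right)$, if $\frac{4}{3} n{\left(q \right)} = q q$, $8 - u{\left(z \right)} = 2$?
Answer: $372$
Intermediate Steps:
$u{\left(z \right)} = 6$ ($u{\left(z \right)} = 8 - 2 = 6$)
$n{\left(q \right)} = \frac{3 q^{2}}{4}$ ($n{\left(q \right)} = \frac{3 q q}{4} = \frac{3 q^{2}}{4}$)
$n{\left(16 \right)} + u{\left(-3 \right)} \left(28 + 2\right) = \frac{3 \cdot 16^{2}}{4} + 6 \left(28 + 2\right) = \frac{3}{4} \cdot 256 + 6 \cdot 30 = 192 + 180 = 372$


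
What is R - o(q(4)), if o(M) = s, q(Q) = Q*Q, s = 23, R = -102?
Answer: -125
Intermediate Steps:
q(Q) = Q²
o(M) = 23
R - o(q(4)) = -102 - 1*23 = -102 - 23 = -125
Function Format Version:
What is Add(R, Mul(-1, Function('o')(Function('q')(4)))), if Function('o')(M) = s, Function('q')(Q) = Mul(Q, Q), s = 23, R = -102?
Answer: -125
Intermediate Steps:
Function('q')(Q) = Pow(Q, 2)
Function('o')(M) = 23
Add(R, Mul(-1, Function('o')(Function('q')(4)))) = Add(-102, Mul(-1, 23)) = Add(-102, -23) = -125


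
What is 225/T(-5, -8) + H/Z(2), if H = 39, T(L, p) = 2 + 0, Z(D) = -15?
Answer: 1099/10 ≈ 109.90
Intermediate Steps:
T(L, p) = 2
225/T(-5, -8) + H/Z(2) = 225/2 + 39/(-15) = 225*(½) + 39*(-1/15) = 225/2 - 13/5 = 1099/10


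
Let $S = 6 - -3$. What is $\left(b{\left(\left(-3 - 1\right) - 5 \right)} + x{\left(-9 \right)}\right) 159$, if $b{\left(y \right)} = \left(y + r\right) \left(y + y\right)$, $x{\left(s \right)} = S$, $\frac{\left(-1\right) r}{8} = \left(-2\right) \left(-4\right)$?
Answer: $210357$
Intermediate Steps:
$r = -64$ ($r = - 8 \left(\left(-2\right) \left(-4\right)\right) = \left(-8\right) 8 = -64$)
$S = 9$ ($S = 6 + 3 = 9$)
$x{\left(s \right)} = 9$
$b{\left(y \right)} = 2 y \left(-64 + y\right)$ ($b{\left(y \right)} = \left(y - 64\right) \left(y + y\right) = \left(-64 + y\right) 2 y = 2 y \left(-64 + y\right)$)
$\left(b{\left(\left(-3 - 1\right) - 5 \right)} + x{\left(-9 \right)}\right) 159 = \left(2 \left(\left(-3 - 1\right) - 5\right) \left(-64 - 9\right) + 9\right) 159 = \left(2 \left(-4 - 5\right) \left(-64 - 9\right) + 9\right) 159 = \left(2 \left(-9\right) \left(-64 - 9\right) + 9\right) 159 = \left(2 \left(-9\right) \left(-73\right) + 9\right) 159 = \left(1314 + 9\right) 159 = 1323 \cdot 159 = 210357$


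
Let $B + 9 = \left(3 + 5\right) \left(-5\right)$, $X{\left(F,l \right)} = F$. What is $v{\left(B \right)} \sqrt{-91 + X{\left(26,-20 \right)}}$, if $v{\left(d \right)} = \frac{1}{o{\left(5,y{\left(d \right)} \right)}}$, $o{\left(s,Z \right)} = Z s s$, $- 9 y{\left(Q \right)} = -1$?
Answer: $\frac{9 i \sqrt{65}}{25} \approx 2.9024 i$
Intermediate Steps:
$y{\left(Q \right)} = \frac{1}{9}$ ($y{\left(Q \right)} = \left(- \frac{1}{9}\right) \left(-1\right) = \frac{1}{9}$)
$B = -49$ ($B = -9 + \left(3 + 5\right) \left(-5\right) = -9 + 8 \left(-5\right) = -9 - 40 = -49$)
$o{\left(s,Z \right)} = Z s^{2}$
$v{\left(d \right)} = \frac{9}{25}$ ($v{\left(d \right)} = \frac{1}{\frac{1}{9} \cdot 5^{2}} = \frac{1}{\frac{1}{9} \cdot 25} = \frac{1}{\frac{25}{9}} = \frac{9}{25}$)
$v{\left(B \right)} \sqrt{-91 + X{\left(26,-20 \right)}} = \frac{9 \sqrt{-91 + 26}}{25} = \frac{9 \sqrt{-65}}{25} = \frac{9 i \sqrt{65}}{25}$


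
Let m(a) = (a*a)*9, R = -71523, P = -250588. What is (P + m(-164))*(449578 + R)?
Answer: -3222540820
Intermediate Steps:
m(a) = 9*a**2 (m(a) = a**2*9 = 9*a**2)
(P + m(-164))*(449578 + R) = (-250588 + 9*(-164)**2)*(449578 - 71523) = (-250588 + 9*26896)*378055 = (-250588 + 242064)*378055 = -8524*378055 = -3222540820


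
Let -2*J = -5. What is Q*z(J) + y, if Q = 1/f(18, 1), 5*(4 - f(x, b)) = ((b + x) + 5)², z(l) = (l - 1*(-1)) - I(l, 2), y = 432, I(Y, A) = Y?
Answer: 240187/556 ≈ 431.99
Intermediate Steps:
J = 5/2 (J = -½*(-5) = 5/2 ≈ 2.5000)
z(l) = 1 (z(l) = (l - 1*(-1)) - l = (l + 1) - l = (1 + l) - l = 1)
f(x, b) = 4 - (5 + b + x)²/5 (f(x, b) = 4 - ((b + x) + 5)²/5 = 4 - (5 + b + x)²/5)
Q = -5/556 (Q = 1/(4 - (5 + 1 + 18)²/5) = 1/(4 - ⅕*24²) = 1/(4 - ⅕*576) = 1/(4 - 576/5) = 1/(-556/5) = -5/556 ≈ -0.0089928)
Q*z(J) + y = -5/556*1 + 432 = -5/556 + 432 = 240187/556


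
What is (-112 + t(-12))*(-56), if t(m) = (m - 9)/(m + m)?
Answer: 6223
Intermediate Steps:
t(m) = (-9 + m)/(2*m) (t(m) = (-9 + m)/((2*m)) = (-9 + m)*(1/(2*m)) = (-9 + m)/(2*m))
(-112 + t(-12))*(-56) = (-112 + (½)*(-9 - 12)/(-12))*(-56) = (-112 + (½)*(-1/12)*(-21))*(-56) = (-112 + 7/8)*(-56) = -889/8*(-56) = 6223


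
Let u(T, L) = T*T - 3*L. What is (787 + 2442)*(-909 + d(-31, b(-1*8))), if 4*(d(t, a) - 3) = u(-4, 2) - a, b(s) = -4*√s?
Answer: -5834803/2 + 6458*I*√2 ≈ -2.9174e+6 + 9133.0*I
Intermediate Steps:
u(T, L) = T² - 3*L
d(t, a) = 11/2 - a/4 (d(t, a) = 3 + (((-4)² - 3*2) - a)/4 = 3 + ((16 - 6) - a)/4 = 3 + (10 - a)/4 = 3 + (5/2 - a/4) = 11/2 - a/4)
(787 + 2442)*(-909 + d(-31, b(-1*8))) = (787 + 2442)*(-909 + (11/2 - (-1)*√(-1*8))) = 3229*(-909 + (11/2 - (-1)*√(-8))) = 3229*(-909 + (11/2 - (-1)*2*I*√2)) = 3229*(-909 + (11/2 - (-2)*I*√2)) = 3229*(-909 + (11/2 + 2*I*√2)) = 3229*(-1807/2 + 2*I*√2) = -5834803/2 + 6458*I*√2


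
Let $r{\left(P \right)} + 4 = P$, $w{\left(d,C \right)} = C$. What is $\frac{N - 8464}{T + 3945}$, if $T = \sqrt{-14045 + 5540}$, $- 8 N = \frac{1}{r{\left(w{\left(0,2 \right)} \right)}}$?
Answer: $- \frac{11872083}{5536544} + \frac{135423 i \sqrt{105}}{27682720} \approx -2.1443 + 0.050128 i$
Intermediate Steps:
$r{\left(P \right)} = -4 + P$
$N = \frac{1}{16}$ ($N = - \frac{1}{8 \left(-4 + 2\right)} = - \frac{1}{8 \left(-2\right)} = \left(- \frac{1}{8}\right) \left(- \frac{1}{2}\right) = \frac{1}{16} \approx 0.0625$)
$T = 9 i \sqrt{105}$ ($T = \sqrt{-8505} = 9 i \sqrt{105} \approx 92.223 i$)
$\frac{N - 8464}{T + 3945} = \frac{\frac{1}{16} - 8464}{9 i \sqrt{105} + 3945} = - \frac{135423}{16 \left(3945 + 9 i \sqrt{105}\right)}$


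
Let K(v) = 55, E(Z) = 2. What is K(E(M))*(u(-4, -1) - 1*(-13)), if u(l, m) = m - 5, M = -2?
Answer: 385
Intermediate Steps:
u(l, m) = -5 + m
K(E(M))*(u(-4, -1) - 1*(-13)) = 55*((-5 - 1) - 1*(-13)) = 55*(-6 + 13) = 55*7 = 385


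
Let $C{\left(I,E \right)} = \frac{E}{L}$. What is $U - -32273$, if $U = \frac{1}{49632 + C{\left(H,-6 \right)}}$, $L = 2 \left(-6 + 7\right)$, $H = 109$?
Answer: $\frac{1601676718}{49629} \approx 32273.0$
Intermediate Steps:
$L = 2$ ($L = 2 \cdot 1 = 2$)
$C{\left(I,E \right)} = \frac{E}{2}$
$U = \frac{1}{49629}$ ($U = \frac{1}{49632 + \frac{1}{2} \left(-6\right)} = \frac{1}{49632 - 3} = \frac{1}{49629} \approx 2.015 \cdot 10^{-5}$)
$U - -32273 = \frac{1}{49629} - -32273 = \frac{1}{49629} + 32273 = \frac{1601676718}{49629}$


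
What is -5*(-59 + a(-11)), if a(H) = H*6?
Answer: 625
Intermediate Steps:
a(H) = 6*H
-5*(-59 + a(-11)) = -5*(-59 + 6*(-11)) = -5*(-59 - 66) = -5*(-125) = 625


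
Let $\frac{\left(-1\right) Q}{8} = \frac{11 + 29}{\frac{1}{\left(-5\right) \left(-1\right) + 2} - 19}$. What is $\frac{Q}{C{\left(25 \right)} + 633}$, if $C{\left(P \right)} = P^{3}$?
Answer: $\frac{280}{268257} \approx 0.0010438$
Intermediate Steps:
$Q = \frac{560}{33}$ ($Q = - 8 \frac{11 + 29}{\frac{1}{\left(-5\right) \left(-1\right) + 2} - 19} = - 8 \frac{40}{\frac{1}{5 + 2} - 19} = - 8 \frac{40}{\frac{1}{7} - 19} = - 8 \frac{40}{- \frac{132}{7}} = - 8 \cdot 40 \left(- \frac{7}{132}\right) = \left(-8\right) \left(- \frac{70}{33}\right) = \frac{560}{33} \approx 16.97$)
$\frac{Q}{C{\left(25 \right)} + 633} = \frac{560}{33 \left(25^{3} + 633\right)} = \frac{560}{33 \left(15625 + 633\right)} = \frac{560}{33 \cdot 16258} = \frac{560}{33} \cdot \frac{1}{16258} = \frac{280}{268257}$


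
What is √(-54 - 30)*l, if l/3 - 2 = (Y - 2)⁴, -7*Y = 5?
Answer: 810738*I*√21/2401 ≈ 1547.4*I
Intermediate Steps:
Y = -5/7 (Y = -⅐*5 = -5/7 ≈ -0.71429)
l = 405369/2401 (l = 6 + 3*(-5/7 - 2)⁴ = 6 + 3*(-19/7)⁴ = 6 + 3*(130321/2401) = 6 + 390963/2401 = 405369/2401 ≈ 168.83)
√(-54 - 30)*l = √(-54 - 30)*(405369/2401) = √(-84)*(405369/2401) = (2*I*√21)*(405369/2401) = 810738*I*√21/2401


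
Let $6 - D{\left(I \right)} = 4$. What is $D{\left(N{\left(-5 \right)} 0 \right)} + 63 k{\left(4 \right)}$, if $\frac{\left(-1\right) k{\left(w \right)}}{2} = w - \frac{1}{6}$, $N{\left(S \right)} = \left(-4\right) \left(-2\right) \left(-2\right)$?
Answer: $-481$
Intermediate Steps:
$N{\left(S \right)} = -16$ ($N{\left(S \right)} = 8 \left(-2\right) = -16$)
$D{\left(I \right)} = 2$ ($D{\left(I \right)} = 6 - 4 = 2$)
$k{\left(w \right)} = \frac{1}{3} - 2 w$ ($k{\left(w \right)} = - 2 \left(w - \frac{1}{6}\right) = - 2 \left(- \frac{1}{6} + w\right) = \frac{1}{3} - 2 w$)
$D{\left(N{\left(-5 \right)} 0 \right)} + 63 k{\left(4 \right)} = 2 + 63 \left(\frac{1}{3} - 8\right) = 2 + 63 \left(- \frac{23}{3}\right) = 2 - 483 = -481$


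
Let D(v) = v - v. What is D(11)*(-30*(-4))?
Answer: 0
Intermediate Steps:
D(v) = 0
D(11)*(-30*(-4)) = 0*(-30*(-4)) = 0*120 = 0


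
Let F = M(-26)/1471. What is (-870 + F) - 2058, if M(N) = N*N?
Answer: -4306412/1471 ≈ -2927.5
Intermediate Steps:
M(N) = N²
F = 676/1471 (F = (-26)²/1471 = 676*(1/1471) = 676/1471 ≈ 0.45955)
(-870 + F) - 2058 = (-870 + 676/1471) - 2058 = -1279094/1471 - 2058 = -4306412/1471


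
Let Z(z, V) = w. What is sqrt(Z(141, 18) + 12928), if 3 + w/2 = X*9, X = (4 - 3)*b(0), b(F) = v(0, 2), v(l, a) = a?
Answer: sqrt(12958) ≈ 113.83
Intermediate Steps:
b(F) = 2
X = 2 (X = (4 - 3)*2 = 1*2 = 2)
w = 30 (w = -6 + 2*(2*9) = -6 + 2*18 = -6 + 36 = 30)
Z(z, V) = 30
sqrt(Z(141, 18) + 12928) = sqrt(30 + 12928) = sqrt(12958)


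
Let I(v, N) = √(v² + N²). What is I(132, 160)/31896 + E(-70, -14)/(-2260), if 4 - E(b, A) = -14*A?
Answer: 48/565 + √2689/7974 ≈ 0.091459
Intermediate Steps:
E(b, A) = 4 + 14*A (E(b, A) = 4 - (-14)*A = 4 + 14*A)
I(v, N) = √(N² + v²)
I(132, 160)/31896 + E(-70, -14)/(-2260) = √(160² + 132²)/31896 + (4 + 14*(-14))/(-2260) = √(25600 + 17424)*(1/31896) + (4 - 196)*(-1/2260) = √43024*(1/31896) - 192*(-1/2260) = (4*√2689)*(1/31896) + 48/565 = √2689/7974 + 48/565 = 48/565 + √2689/7974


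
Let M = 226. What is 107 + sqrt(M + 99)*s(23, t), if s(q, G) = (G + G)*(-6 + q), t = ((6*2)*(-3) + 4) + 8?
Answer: 107 - 4080*sqrt(13) ≈ -14604.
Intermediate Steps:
t = -24 (t = (12*(-3) + 4) + 8 = (-36 + 4) + 8 = -32 + 8 = -24)
s(q, G) = 2*G*(-6 + q) (s(q, G) = (2*G)*(-6 + q) = 2*G*(-6 + q))
107 + sqrt(M + 99)*s(23, t) = 107 + sqrt(226 + 99)*(2*(-24)*(-6 + 23)) = 107 + sqrt(325)*(2*(-24)*17) = 107 + (5*sqrt(13))*(-816) = 107 - 4080*sqrt(13)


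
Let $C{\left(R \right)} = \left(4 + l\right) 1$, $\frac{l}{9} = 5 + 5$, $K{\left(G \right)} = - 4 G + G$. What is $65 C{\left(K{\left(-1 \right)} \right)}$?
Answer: $6110$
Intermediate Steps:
$K{\left(G \right)} = - 3 G$
$l = 90$ ($l = 9 \left(5 + 5\right) = 9 \cdot 10 = 90$)
$C{\left(R \right)} = 94$ ($C{\left(R \right)} = \left(4 + 90\right) 1 = 94 \cdot 1 = 94$)
$65 C{\left(K{\left(-1 \right)} \right)} = 65 \cdot 94 = 6110$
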